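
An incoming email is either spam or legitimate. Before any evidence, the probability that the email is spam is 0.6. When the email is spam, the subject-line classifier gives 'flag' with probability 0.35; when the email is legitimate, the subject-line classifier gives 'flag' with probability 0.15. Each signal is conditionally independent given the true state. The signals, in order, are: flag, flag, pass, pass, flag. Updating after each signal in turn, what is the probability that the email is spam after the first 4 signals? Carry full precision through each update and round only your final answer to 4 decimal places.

Apply Bayes' rule sequentially, carrying P(spam) forward.
After 'flag': P(spam) = 0.35·0.6000 / (0.35·0.6000 + 0.15·0.4000) ≈ 0.7778
After 'flag': P(spam) = 0.35·0.7778 / (0.35·0.7778 + 0.15·0.2222) ≈ 0.8909
After 'pass': P(spam) = 0.65·0.8909 / (0.65·0.8909 + 0.85·0.1091) ≈ 0.8620
After 'pass': P(spam) = 0.65·0.8620 / (0.65·0.8620 + 0.85·0.1380) ≈ 0.8269

0.8269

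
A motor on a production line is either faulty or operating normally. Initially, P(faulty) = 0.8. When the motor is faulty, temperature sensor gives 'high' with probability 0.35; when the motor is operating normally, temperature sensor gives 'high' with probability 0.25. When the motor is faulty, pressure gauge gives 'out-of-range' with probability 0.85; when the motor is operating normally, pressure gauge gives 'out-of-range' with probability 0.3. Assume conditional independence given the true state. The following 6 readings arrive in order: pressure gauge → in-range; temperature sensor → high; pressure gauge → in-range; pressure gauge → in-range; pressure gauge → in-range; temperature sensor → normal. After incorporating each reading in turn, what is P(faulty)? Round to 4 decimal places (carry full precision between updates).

0.0101

After pressure gauge='in-range': P(faulty) = 0.15·0.8000 / (0.15·0.8000 + 0.7·0.2000) ≈ 0.4615
After temperature sensor='high': P(faulty) = 0.35·0.4615 / (0.35·0.4615 + 0.25·0.5385) ≈ 0.5455
After pressure gauge='in-range': P(faulty) = 0.15·0.5455 / (0.15·0.5455 + 0.7·0.4545) ≈ 0.2045
After pressure gauge='in-range': P(faulty) = 0.15·0.2045 / (0.15·0.2045 + 0.7·0.7955) ≈ 0.0522
After pressure gauge='in-range': P(faulty) = 0.15·0.0522 / (0.15·0.0522 + 0.7·0.9478) ≈ 0.0117
After temperature sensor='normal': P(faulty) = 0.65·0.0117 / (0.65·0.0117 + 0.75·0.9883) ≈ 0.0101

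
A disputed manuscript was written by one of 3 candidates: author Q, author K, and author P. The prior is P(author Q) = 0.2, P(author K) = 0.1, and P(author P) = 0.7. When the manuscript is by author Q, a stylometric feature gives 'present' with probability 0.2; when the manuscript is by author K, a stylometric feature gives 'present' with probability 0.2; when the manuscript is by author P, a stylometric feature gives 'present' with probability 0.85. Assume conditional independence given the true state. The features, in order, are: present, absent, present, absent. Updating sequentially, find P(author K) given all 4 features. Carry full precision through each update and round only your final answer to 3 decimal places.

Each posterior becomes the prior for the next update.
After 'present': normaliser = 0.2·0.2000 + 0.2·0.1000 + 0.85·0.7000; P(author Q) ≈ 0.0611, P(author K) ≈ 0.0305, P(author P) ≈ 0.9084
After 'absent': normaliser = 0.8·0.0611 + 0.8·0.0305 + 0.15·0.9084; P(author Q) ≈ 0.2332, P(author K) ≈ 0.1166, P(author P) ≈ 0.6503
After 'present': normaliser = 0.2·0.2332 + 0.2·0.1166 + 0.85·0.6503; P(author Q) ≈ 0.0749, P(author K) ≈ 0.0374, P(author P) ≈ 0.8877
After 'absent': normaliser = 0.8·0.0749 + 0.8·0.0374 + 0.15·0.8877; P(author Q) ≈ 0.2686, P(author K) ≈ 0.1343, P(author P) ≈ 0.5970

0.134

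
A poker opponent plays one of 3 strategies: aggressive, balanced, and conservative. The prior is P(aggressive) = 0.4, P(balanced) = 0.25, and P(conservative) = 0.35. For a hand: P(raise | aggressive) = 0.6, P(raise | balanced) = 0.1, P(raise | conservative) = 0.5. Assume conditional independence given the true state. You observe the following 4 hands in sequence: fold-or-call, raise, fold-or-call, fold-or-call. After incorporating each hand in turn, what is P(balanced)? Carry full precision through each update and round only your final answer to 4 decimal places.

Each posterior becomes the prior for the next update.
After 'fold-or-call': normaliser = 0.4·0.4000 + 0.9·0.2500 + 0.5·0.3500; P(aggressive) ≈ 0.2857, P(balanced) ≈ 0.4018, P(conservative) ≈ 0.3125
After 'raise': normaliser = 0.6·0.2857 + 0.1·0.4018 + 0.5·0.3125; P(aggressive) ≈ 0.4660, P(balanced) ≈ 0.1092, P(conservative) ≈ 0.4248
After 'fold-or-call': normaliser = 0.4·0.4660 + 0.9·0.1092 + 0.5·0.4248; P(aggressive) ≈ 0.3750, P(balanced) ≈ 0.1978, P(conservative) ≈ 0.4272
After 'fold-or-call': normaliser = 0.4·0.3750 + 0.9·0.1978 + 0.5·0.4272; P(aggressive) ≈ 0.2770, P(balanced) ≈ 0.3286, P(conservative) ≈ 0.3944

0.3286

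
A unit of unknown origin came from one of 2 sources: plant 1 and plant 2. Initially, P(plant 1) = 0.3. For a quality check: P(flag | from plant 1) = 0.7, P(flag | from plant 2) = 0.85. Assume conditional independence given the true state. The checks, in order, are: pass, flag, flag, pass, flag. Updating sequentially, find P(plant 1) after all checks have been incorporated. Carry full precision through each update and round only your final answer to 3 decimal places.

0.489

After 'pass': P(plant 1) = 0.3·0.3000 / (0.3·0.3000 + 0.15·0.7000) ≈ 0.4615
After 'flag': P(plant 1) = 0.7·0.4615 / (0.7·0.4615 + 0.85·0.5385) ≈ 0.4138
After 'flag': P(plant 1) = 0.7·0.4138 / (0.7·0.4138 + 0.85·0.5862) ≈ 0.3676
After 'pass': P(plant 1) = 0.3·0.3676 / (0.3·0.3676 + 0.15·0.6324) ≈ 0.5376
After 'flag': P(plant 1) = 0.7·0.5376 / (0.7·0.5376 + 0.85·0.4624) ≈ 0.4891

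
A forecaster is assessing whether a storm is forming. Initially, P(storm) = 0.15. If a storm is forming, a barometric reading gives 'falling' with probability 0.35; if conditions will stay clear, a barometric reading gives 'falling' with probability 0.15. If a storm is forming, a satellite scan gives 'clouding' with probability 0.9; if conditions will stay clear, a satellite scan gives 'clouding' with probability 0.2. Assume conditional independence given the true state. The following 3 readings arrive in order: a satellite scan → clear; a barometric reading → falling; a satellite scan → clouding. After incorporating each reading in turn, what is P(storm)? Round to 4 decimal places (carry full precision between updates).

After a satellite scan='clear': P(storm) = 0.1·0.1500 / (0.1·0.1500 + 0.8·0.8500) ≈ 0.0216
After a barometric reading='falling': P(storm) = 0.35·0.0216 / (0.35·0.0216 + 0.15·0.9784) ≈ 0.0490
After a satellite scan='clouding': P(storm) = 0.9·0.0490 / (0.9·0.0490 + 0.2·0.9510) ≈ 0.1881

0.1881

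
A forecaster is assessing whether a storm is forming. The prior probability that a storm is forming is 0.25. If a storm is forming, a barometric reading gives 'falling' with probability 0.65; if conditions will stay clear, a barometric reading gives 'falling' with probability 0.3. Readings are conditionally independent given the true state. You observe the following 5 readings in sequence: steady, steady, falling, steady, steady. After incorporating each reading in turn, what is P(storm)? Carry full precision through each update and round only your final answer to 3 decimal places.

0.043

After 'steady': P(storm) = 0.35·0.2500 / (0.35·0.2500 + 0.7·0.7500) ≈ 0.1429
After 'steady': P(storm) = 0.35·0.1429 / (0.35·0.1429 + 0.7·0.8571) ≈ 0.0769
After 'falling': P(storm) = 0.65·0.0769 / (0.65·0.0769 + 0.3·0.9231) ≈ 0.1529
After 'steady': P(storm) = 0.35·0.1529 / (0.35·0.1529 + 0.7·0.8471) ≈ 0.0828
After 'steady': P(storm) = 0.35·0.0828 / (0.35·0.0828 + 0.7·0.9172) ≈ 0.0432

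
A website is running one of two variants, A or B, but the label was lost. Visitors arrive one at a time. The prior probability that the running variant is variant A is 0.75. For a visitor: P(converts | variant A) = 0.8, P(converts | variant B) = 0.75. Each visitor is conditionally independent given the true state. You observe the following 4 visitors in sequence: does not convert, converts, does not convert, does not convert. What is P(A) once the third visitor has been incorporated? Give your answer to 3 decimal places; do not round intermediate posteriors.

After 'does not convert': P(A) = 0.2·0.7500 / (0.2·0.7500 + 0.25·0.2500) ≈ 0.7059
After 'converts': P(A) = 0.8·0.7059 / (0.8·0.7059 + 0.75·0.2941) ≈ 0.7191
After 'does not convert': P(A) = 0.2·0.7191 / (0.2·0.7191 + 0.25·0.2809) ≈ 0.6719

0.672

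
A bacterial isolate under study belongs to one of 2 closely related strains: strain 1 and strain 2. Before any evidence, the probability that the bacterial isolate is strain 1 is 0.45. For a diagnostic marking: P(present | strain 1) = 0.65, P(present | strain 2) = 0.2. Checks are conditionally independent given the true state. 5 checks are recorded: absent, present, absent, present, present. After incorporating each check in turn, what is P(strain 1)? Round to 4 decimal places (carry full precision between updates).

After 'absent': P(strain 1) = 0.35·0.4500 / (0.35·0.4500 + 0.8·0.5500) ≈ 0.2636
After 'present': P(strain 1) = 0.65·0.2636 / (0.65·0.2636 + 0.2·0.7364) ≈ 0.5378
After 'absent': P(strain 1) = 0.35·0.5378 / (0.35·0.5378 + 0.8·0.4622) ≈ 0.3373
After 'present': P(strain 1) = 0.65·0.3373 / (0.65·0.3373 + 0.2·0.6627) ≈ 0.6232
After 'present': P(strain 1) = 0.65·0.6232 / (0.65·0.6232 + 0.2·0.3768) ≈ 0.8432

0.8432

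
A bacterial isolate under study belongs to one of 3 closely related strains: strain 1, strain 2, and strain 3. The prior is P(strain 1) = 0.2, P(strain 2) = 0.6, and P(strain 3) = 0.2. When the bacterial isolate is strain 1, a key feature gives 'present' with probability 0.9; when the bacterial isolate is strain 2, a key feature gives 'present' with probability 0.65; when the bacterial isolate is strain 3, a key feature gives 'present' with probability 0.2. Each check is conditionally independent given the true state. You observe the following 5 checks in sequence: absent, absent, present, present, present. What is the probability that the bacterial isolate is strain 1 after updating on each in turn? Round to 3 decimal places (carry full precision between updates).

After 'absent': normaliser = 0.1·0.2000 + 0.35·0.6000 + 0.8·0.2000; P(strain 1) ≈ 0.0513, P(strain 2) ≈ 0.5385, P(strain 3) ≈ 0.4103
After 'absent': normaliser = 0.1·0.0513 + 0.35·0.5385 + 0.8·0.4103; P(strain 1) ≈ 0.0098, P(strain 2) ≈ 0.3612, P(strain 3) ≈ 0.6290
After 'present': normaliser = 0.9·0.0098 + 0.65·0.3612 + 0.2·0.6290; P(strain 1) ≈ 0.0239, P(strain 2) ≈ 0.6355, P(strain 3) ≈ 0.3405
After 'present': normaliser = 0.9·0.0239 + 0.65·0.6355 + 0.2·0.3405; P(strain 1) ≈ 0.0429, P(strain 2) ≈ 0.8217, P(strain 3) ≈ 0.1355
After 'present': normaliser = 0.9·0.0429 + 0.65·0.8217 + 0.2·0.1355; P(strain 1) ≈ 0.0643, P(strain 2) ≈ 0.8905, P(strain 3) ≈ 0.0452

0.064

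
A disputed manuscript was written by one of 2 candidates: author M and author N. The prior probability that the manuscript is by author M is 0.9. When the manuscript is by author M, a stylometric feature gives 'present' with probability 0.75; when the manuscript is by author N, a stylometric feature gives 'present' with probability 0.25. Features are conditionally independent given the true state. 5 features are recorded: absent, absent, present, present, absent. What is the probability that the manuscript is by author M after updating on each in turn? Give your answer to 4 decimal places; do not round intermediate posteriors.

After 'absent': P(author M) = 0.25·0.9000 / (0.25·0.9000 + 0.75·0.1000) ≈ 0.7500
After 'absent': P(author M) = 0.25·0.7500 / (0.25·0.7500 + 0.75·0.2500) ≈ 0.5000
After 'present': P(author M) = 0.75·0.5000 / (0.75·0.5000 + 0.25·0.5000) ≈ 0.7500
After 'present': P(author M) = 0.75·0.7500 / (0.75·0.7500 + 0.25·0.2500) ≈ 0.9000
After 'absent': P(author M) = 0.25·0.9000 / (0.25·0.9000 + 0.75·0.1000) ≈ 0.7500

0.7500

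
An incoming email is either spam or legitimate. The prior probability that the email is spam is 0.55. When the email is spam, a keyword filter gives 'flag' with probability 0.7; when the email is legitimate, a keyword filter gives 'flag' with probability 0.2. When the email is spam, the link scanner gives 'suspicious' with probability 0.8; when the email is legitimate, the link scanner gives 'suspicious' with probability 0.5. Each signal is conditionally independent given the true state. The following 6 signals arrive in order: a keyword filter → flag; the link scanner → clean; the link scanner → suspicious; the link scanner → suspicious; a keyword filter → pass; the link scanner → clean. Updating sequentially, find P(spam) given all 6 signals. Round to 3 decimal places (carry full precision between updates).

After a keyword filter='flag': P(spam) = 0.7·0.5500 / (0.7·0.5500 + 0.2·0.4500) ≈ 0.8105
After the link scanner='clean': P(spam) = 0.2·0.8105 / (0.2·0.8105 + 0.5·0.1895) ≈ 0.6311
After the link scanner='suspicious': P(spam) = 0.8·0.6311 / (0.8·0.6311 + 0.5·0.3689) ≈ 0.7325
After the link scanner='suspicious': P(spam) = 0.8·0.7325 / (0.8·0.7325 + 0.5·0.2675) ≈ 0.8141
After a keyword filter='pass': P(spam) = 0.3·0.8141 / (0.3·0.8141 + 0.8·0.1859) ≈ 0.6216
After the link scanner='clean': P(spam) = 0.2·0.6216 / (0.2·0.6216 + 0.5·0.3784) ≈ 0.3965

0.397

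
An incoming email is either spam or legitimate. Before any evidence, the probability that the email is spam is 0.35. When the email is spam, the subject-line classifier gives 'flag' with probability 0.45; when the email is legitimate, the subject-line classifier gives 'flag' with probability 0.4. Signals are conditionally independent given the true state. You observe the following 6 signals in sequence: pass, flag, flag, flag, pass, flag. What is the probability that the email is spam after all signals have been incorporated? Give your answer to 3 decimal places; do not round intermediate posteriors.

After 'pass': P(spam) = 0.55·0.3500 / (0.55·0.3500 + 0.6·0.6500) ≈ 0.3305
After 'flag': P(spam) = 0.45·0.3305 / (0.45·0.3305 + 0.4·0.6695) ≈ 0.3570
After 'flag': P(spam) = 0.45·0.3570 / (0.45·0.3570 + 0.4·0.6430) ≈ 0.3845
After 'flag': P(spam) = 0.45·0.3845 / (0.45·0.3845 + 0.4·0.6155) ≈ 0.4127
After 'pass': P(spam) = 0.55·0.4127 / (0.55·0.4127 + 0.6·0.5873) ≈ 0.3918
After 'flag': P(spam) = 0.45·0.3918 / (0.45·0.3918 + 0.4·0.6082) ≈ 0.4202

0.420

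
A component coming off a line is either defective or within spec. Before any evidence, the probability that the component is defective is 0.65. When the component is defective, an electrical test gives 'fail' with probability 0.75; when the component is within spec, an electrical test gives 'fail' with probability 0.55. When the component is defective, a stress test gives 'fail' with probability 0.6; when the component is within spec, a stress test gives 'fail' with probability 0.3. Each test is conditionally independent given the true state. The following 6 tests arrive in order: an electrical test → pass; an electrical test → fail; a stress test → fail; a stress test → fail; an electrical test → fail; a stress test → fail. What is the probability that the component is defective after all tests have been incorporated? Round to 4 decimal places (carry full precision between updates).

After an electrical test='pass': P(defective) = 0.25·0.6500 / (0.25·0.6500 + 0.45·0.3500) ≈ 0.5078
After an electrical test='fail': P(defective) = 0.75·0.5078 / (0.75·0.5078 + 0.55·0.4922) ≈ 0.5845
After a stress test='fail': P(defective) = 0.6·0.5845 / (0.6·0.5845 + 0.3·0.4155) ≈ 0.7378
After a stress test='fail': P(defective) = 0.6·0.7378 / (0.6·0.7378 + 0.3·0.2622) ≈ 0.8491
After an electrical test='fail': P(defective) = 0.75·0.8491 / (0.75·0.8491 + 0.55·0.1509) ≈ 0.8847
After a stress test='fail': P(defective) = 0.6·0.8847 / (0.6·0.8847 + 0.3·0.1153) ≈ 0.9388

0.9388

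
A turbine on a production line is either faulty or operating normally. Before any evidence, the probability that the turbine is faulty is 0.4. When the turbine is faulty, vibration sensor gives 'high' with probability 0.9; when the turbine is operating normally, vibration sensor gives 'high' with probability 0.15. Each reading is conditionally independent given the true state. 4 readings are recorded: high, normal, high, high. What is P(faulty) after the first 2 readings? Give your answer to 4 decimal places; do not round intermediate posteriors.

Each posterior becomes the prior for the next update.
After 'high': P(faulty) = 0.9·0.4000 / (0.9·0.4000 + 0.15·0.6000) ≈ 0.8000
After 'normal': P(faulty) = 0.1·0.8000 / (0.1·0.8000 + 0.85·0.2000) ≈ 0.3200

0.3200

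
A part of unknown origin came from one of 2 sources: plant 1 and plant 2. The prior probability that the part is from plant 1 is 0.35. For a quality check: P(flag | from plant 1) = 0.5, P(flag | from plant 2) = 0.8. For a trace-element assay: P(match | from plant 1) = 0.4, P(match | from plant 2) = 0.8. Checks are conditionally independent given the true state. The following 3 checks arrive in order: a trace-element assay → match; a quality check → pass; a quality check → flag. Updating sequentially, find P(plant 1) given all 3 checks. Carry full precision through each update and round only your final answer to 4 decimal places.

Each posterior becomes the prior for the next update.
After a trace-element assay='match': P(plant 1) = 0.4·0.3500 / (0.4·0.3500 + 0.8·0.6500) ≈ 0.2121
After a quality check='pass': P(plant 1) = 0.5·0.2121 / (0.5·0.2121 + 0.2·0.7879) ≈ 0.4023
After a quality check='flag': P(plant 1) = 0.5·0.4023 / (0.5·0.4023 + 0.8·0.5977) ≈ 0.2961

0.2961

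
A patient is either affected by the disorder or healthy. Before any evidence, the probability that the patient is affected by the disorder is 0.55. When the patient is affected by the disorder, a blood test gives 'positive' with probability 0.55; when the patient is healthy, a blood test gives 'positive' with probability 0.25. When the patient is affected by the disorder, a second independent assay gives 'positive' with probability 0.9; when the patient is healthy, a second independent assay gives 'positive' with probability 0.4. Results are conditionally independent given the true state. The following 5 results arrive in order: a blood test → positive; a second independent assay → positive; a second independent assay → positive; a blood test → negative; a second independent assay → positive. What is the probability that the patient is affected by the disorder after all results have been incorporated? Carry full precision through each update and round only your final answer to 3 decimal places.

After a blood test='positive': P(affected) = 0.55·0.5500 / (0.55·0.5500 + 0.25·0.4500) ≈ 0.7289
After a second independent assay='positive': P(affected) = 0.9·0.7289 / (0.9·0.7289 + 0.4·0.2711) ≈ 0.8582
After a second independent assay='positive': P(affected) = 0.9·0.8582 / (0.9·0.8582 + 0.4·0.1418) ≈ 0.9316
After a blood test='negative': P(affected) = 0.45·0.9316 / (0.45·0.9316 + 0.75·0.0684) ≈ 0.8909
After a second independent assay='positive': P(affected) = 0.9·0.8909 / (0.9·0.8909 + 0.4·0.1091) ≈ 0.9484

0.948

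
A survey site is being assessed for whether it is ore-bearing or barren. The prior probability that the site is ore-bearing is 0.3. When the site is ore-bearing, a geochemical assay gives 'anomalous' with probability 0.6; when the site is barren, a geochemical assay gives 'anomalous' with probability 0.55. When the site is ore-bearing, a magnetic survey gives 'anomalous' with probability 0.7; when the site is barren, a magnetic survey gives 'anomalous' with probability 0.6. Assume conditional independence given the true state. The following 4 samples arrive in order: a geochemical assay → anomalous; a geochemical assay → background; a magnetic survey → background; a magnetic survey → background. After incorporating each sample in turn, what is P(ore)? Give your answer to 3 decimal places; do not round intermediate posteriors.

0.189

After a geochemical assay='anomalous': P(ore) = 0.6·0.3000 / (0.6·0.3000 + 0.55·0.7000) ≈ 0.3186
After a geochemical assay='background': P(ore) = 0.4·0.3186 / (0.4·0.3186 + 0.45·0.6814) ≈ 0.2936
After a magnetic survey='background': P(ore) = 0.3·0.2936 / (0.3·0.2936 + 0.4·0.7064) ≈ 0.2376
After a magnetic survey='background': P(ore) = 0.3·0.2376 / (0.3·0.2376 + 0.4·0.7624) ≈ 0.1895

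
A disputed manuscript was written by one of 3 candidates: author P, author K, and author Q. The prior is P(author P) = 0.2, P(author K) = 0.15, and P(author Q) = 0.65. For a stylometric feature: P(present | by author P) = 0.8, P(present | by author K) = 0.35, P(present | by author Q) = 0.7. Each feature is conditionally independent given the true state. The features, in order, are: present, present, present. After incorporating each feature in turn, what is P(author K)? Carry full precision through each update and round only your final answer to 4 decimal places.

0.0194

After 'present': normaliser = 0.8·0.2000 + 0.35·0.1500 + 0.7·0.6500; P(author P) ≈ 0.2397, P(author K) ≈ 0.0787, P(author Q) ≈ 0.6816
After 'present': normaliser = 0.8·0.2397 + 0.35·0.0787 + 0.7·0.6816; P(author P) ≈ 0.2753, P(author K) ≈ 0.0395, P(author Q) ≈ 0.6851
After 'present': normaliser = 0.8·0.2753 + 0.35·0.0395 + 0.7·0.6851; P(author P) ≈ 0.3086, P(author K) ≈ 0.0194, P(author Q) ≈ 0.6720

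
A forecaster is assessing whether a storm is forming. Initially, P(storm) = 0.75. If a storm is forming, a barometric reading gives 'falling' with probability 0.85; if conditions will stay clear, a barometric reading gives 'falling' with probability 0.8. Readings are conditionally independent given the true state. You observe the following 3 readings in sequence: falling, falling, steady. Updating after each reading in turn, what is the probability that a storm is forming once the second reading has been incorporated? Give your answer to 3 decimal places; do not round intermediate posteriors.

0.772

Each posterior becomes the prior for the next update.
After 'falling': P(storm) = 0.85·0.7500 / (0.85·0.7500 + 0.8·0.2500) ≈ 0.7612
After 'falling': P(storm) = 0.85·0.7612 / (0.85·0.7612 + 0.8·0.2388) ≈ 0.7720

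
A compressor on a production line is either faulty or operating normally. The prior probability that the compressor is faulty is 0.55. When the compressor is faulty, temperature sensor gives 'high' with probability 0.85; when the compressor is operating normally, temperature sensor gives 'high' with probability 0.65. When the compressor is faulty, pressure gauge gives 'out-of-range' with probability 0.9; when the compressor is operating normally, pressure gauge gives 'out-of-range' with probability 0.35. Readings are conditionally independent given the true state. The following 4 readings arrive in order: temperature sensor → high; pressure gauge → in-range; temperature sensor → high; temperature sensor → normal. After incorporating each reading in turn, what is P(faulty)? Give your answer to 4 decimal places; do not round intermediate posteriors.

0.1211

After temperature sensor='high': P(faulty) = 0.85·0.5500 / (0.85·0.5500 + 0.65·0.4500) ≈ 0.6151
After pressure gauge='in-range': P(faulty) = 0.1·0.6151 / (0.1·0.6151 + 0.65·0.3849) ≈ 0.1974
After temperature sensor='high': P(faulty) = 0.85·0.1974 / (0.85·0.1974 + 0.65·0.8026) ≈ 0.2433
After temperature sensor='normal': P(faulty) = 0.15·0.2433 / (0.15·0.2433 + 0.35·0.7567) ≈ 0.1211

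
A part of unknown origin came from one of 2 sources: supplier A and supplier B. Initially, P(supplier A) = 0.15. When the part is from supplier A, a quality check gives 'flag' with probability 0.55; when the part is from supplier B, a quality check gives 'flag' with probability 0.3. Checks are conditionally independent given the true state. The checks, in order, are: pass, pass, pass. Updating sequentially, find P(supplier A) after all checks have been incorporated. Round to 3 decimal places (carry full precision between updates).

After 'pass': P(supplier A) = 0.45·0.1500 / (0.45·0.1500 + 0.7·0.8500) ≈ 0.1019
After 'pass': P(supplier A) = 0.45·0.1019 / (0.45·0.1019 + 0.7·0.8981) ≈ 0.0680
After 'pass': P(supplier A) = 0.45·0.0680 / (0.45·0.0680 + 0.7·0.9320) ≈ 0.0448

0.045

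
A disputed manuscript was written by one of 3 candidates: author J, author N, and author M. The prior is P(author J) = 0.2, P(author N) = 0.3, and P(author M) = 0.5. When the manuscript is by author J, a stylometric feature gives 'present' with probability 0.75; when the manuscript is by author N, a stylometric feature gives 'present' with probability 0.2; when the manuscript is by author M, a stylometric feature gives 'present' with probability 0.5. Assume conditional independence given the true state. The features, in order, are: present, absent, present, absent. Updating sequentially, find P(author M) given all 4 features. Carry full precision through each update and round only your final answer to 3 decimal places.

After 'present': normaliser = 0.75·0.2000 + 0.2·0.3000 + 0.5·0.5000; P(author J) ≈ 0.3261, P(author N) ≈ 0.1304, P(author M) ≈ 0.5435
After 'absent': normaliser = 0.25·0.3261 + 0.8·0.1304 + 0.5·0.5435; P(author J) ≈ 0.1781, P(author N) ≈ 0.2280, P(author M) ≈ 0.5938
After 'present': normaliser = 0.75·0.1781 + 0.2·0.2280 + 0.5·0.5938; P(author J) ≈ 0.2806, P(author N) ≈ 0.0958, P(author M) ≈ 0.6236
After 'absent': normaliser = 0.25·0.2806 + 0.8·0.0958 + 0.5·0.6236; P(author J) ≈ 0.1530, P(author N) ≈ 0.1671, P(author M) ≈ 0.6799

0.680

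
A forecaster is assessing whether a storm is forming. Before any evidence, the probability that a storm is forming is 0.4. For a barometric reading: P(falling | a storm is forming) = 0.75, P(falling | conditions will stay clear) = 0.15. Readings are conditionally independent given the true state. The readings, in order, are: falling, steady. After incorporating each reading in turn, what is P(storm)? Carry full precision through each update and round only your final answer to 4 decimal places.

After 'falling': P(storm) = 0.75·0.4000 / (0.75·0.4000 + 0.15·0.6000) ≈ 0.7692
After 'steady': P(storm) = 0.25·0.7692 / (0.25·0.7692 + 0.85·0.2308) ≈ 0.4950

0.4950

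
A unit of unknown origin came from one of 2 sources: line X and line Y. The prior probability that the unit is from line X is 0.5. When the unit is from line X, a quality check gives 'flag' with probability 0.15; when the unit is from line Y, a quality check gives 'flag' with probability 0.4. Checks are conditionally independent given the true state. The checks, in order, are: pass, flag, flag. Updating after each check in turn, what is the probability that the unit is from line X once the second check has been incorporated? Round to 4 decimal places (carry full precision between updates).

Each posterior becomes the prior for the next update.
After 'pass': P(line X) = 0.85·0.5000 / (0.85·0.5000 + 0.6·0.5000) ≈ 0.5862
After 'flag': P(line X) = 0.15·0.5862 / (0.15·0.5862 + 0.4·0.4138) ≈ 0.3469

0.3469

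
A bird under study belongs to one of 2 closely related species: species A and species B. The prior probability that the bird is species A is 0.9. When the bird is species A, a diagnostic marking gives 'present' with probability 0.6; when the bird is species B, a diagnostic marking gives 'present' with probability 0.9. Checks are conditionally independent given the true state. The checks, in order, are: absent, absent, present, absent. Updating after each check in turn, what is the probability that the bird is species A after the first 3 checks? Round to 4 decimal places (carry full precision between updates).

After 'absent': P(species A) = 0.4·0.9000 / (0.4·0.9000 + 0.1·0.1000) ≈ 0.9730
After 'absent': P(species A) = 0.4·0.9730 / (0.4·0.9730 + 0.1·0.0270) ≈ 0.9931
After 'present': P(species A) = 0.6·0.9931 / (0.6·0.9931 + 0.9·0.0069) ≈ 0.9897

0.9897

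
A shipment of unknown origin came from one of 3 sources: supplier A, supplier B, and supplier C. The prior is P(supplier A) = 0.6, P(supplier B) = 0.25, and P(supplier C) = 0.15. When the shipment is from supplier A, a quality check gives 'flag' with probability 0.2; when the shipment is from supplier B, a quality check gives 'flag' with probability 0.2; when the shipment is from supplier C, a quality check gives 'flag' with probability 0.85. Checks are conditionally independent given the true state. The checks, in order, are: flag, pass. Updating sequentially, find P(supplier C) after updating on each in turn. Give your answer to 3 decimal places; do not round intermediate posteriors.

0.123

Apply Bayes' rule sequentially, carrying P(supplier C) forward.
After 'flag': normaliser = 0.2·0.6000 + 0.2·0.2500 + 0.85·0.1500; P(supplier A) ≈ 0.4034, P(supplier B) ≈ 0.1681, P(supplier C) ≈ 0.4286
After 'pass': normaliser = 0.8·0.4034 + 0.8·0.1681 + 0.15·0.4286; P(supplier A) ≈ 0.6189, P(supplier B) ≈ 0.2579, P(supplier C) ≈ 0.1233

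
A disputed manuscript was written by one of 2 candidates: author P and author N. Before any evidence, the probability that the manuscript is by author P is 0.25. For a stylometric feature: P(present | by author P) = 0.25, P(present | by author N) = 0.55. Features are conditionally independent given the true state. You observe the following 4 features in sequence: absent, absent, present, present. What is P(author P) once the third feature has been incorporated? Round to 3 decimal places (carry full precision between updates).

After 'absent': P(author P) = 0.75·0.2500 / (0.75·0.2500 + 0.45·0.7500) ≈ 0.3571
After 'absent': P(author P) = 0.75·0.3571 / (0.75·0.3571 + 0.45·0.6429) ≈ 0.4808
After 'present': P(author P) = 0.25·0.4808 / (0.25·0.4808 + 0.55·0.5192) ≈ 0.2962

0.296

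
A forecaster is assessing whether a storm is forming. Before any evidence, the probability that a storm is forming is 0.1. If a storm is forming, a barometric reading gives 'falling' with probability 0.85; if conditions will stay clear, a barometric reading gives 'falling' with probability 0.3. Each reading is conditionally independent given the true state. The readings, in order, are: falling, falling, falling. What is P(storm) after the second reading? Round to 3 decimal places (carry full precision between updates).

After 'falling': P(storm) = 0.85·0.1000 / (0.85·0.1000 + 0.3·0.9000) ≈ 0.2394
After 'falling': P(storm) = 0.85·0.2394 / (0.85·0.2394 + 0.3·0.7606) ≈ 0.4715

0.471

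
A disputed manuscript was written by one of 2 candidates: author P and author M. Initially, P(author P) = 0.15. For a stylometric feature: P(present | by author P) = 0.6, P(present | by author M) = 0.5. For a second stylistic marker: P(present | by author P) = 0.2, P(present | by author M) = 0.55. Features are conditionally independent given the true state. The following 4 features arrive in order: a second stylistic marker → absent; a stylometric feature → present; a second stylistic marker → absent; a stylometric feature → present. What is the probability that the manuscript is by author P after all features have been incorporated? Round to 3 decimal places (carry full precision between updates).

Each posterior becomes the prior for the next update.
After a second stylistic marker='absent': P(author P) = 0.8·0.1500 / (0.8·0.1500 + 0.45·0.8500) ≈ 0.2388
After a stylometric feature='present': P(author P) = 0.6·0.2388 / (0.6·0.2388 + 0.5·0.7612) ≈ 0.2735
After a second stylistic marker='absent': P(author P) = 0.8·0.2735 / (0.8·0.2735 + 0.45·0.7265) ≈ 0.4009
After a stylometric feature='present': P(author P) = 0.6·0.4009 / (0.6·0.4009 + 0.5·0.5991) ≈ 0.4454

0.445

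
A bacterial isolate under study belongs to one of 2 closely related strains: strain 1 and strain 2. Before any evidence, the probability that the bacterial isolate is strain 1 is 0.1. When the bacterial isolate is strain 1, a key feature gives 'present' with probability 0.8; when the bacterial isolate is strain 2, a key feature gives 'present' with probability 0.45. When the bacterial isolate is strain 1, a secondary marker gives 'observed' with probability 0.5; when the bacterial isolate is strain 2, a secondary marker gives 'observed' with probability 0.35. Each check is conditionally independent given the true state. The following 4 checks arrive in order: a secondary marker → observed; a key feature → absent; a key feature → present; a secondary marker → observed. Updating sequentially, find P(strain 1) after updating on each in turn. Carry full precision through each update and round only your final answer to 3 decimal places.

After a secondary marker='observed': P(strain 1) = 0.5·0.1000 / (0.5·0.1000 + 0.35·0.9000) ≈ 0.1370
After a key feature='absent': P(strain 1) = 0.2·0.1370 / (0.2·0.1370 + 0.55·0.8630) ≈ 0.0546
After a key feature='present': P(strain 1) = 0.8·0.0546 / (0.8·0.0546 + 0.45·0.9454) ≈ 0.0931
After a secondary marker='observed': P(strain 1) = 0.5·0.0931 / (0.5·0.0931 + 0.35·0.9069) ≈ 0.1278

0.128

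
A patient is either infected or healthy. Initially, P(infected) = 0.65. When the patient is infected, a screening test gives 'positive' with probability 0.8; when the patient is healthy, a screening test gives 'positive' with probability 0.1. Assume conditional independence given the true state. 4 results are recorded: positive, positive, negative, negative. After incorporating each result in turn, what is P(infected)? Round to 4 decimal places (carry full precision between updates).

0.8544

After 'positive': P(infected) = 0.8·0.6500 / (0.8·0.6500 + 0.1·0.3500) ≈ 0.9369
After 'positive': P(infected) = 0.8·0.9369 / (0.8·0.9369 + 0.1·0.0631) ≈ 0.9917
After 'negative': P(infected) = 0.2·0.9917 / (0.2·0.9917 + 0.9·0.0083) ≈ 0.9635
After 'negative': P(infected) = 0.2·0.9635 / (0.2·0.9635 + 0.9·0.0365) ≈ 0.8544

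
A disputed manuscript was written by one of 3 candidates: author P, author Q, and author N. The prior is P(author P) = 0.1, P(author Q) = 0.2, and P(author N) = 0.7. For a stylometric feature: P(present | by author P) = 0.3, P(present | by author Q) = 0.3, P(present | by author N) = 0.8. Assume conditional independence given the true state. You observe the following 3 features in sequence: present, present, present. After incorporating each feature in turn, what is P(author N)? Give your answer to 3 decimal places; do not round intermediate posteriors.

0.978

Each posterior becomes the prior for the next update.
After 'present': normaliser = 0.3·0.1000 + 0.3·0.2000 + 0.8·0.7000; P(author P) ≈ 0.0462, P(author Q) ≈ 0.0923, P(author N) ≈ 0.8615
After 'present': normaliser = 0.3·0.0462 + 0.3·0.0923 + 0.8·0.8615; P(author P) ≈ 0.0189, P(author Q) ≈ 0.0379, P(author N) ≈ 0.9432
After 'present': normaliser = 0.3·0.0189 + 0.3·0.0379 + 0.8·0.9432; P(author P) ≈ 0.0074, P(author Q) ≈ 0.0147, P(author N) ≈ 0.9779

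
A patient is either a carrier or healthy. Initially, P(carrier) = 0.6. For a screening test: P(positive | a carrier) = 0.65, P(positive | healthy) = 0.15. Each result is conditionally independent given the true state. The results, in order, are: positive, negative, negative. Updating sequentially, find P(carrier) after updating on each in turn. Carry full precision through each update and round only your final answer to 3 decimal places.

0.524

After 'positive': P(carrier) = 0.65·0.6000 / (0.65·0.6000 + 0.15·0.4000) ≈ 0.8667
After 'negative': P(carrier) = 0.35·0.8667 / (0.35·0.8667 + 0.85·0.1333) ≈ 0.7280
After 'negative': P(carrier) = 0.35·0.7280 / (0.35·0.7280 + 0.85·0.2720) ≈ 0.5243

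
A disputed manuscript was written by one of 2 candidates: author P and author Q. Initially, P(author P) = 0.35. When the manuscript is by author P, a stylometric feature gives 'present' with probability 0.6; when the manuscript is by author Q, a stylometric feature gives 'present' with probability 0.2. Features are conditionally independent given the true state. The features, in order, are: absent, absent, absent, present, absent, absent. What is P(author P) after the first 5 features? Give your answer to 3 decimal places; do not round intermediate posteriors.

0.092

Each posterior becomes the prior for the next update.
After 'absent': P(author P) = 0.4·0.3500 / (0.4·0.3500 + 0.8·0.6500) ≈ 0.2121
After 'absent': P(author P) = 0.4·0.2121 / (0.4·0.2121 + 0.8·0.7879) ≈ 0.1186
After 'absent': P(author P) = 0.4·0.1186 / (0.4·0.1186 + 0.8·0.8814) ≈ 0.0631
After 'present': P(author P) = 0.6·0.0631 / (0.6·0.0631 + 0.2·0.9369) ≈ 0.1680
After 'absent': P(author P) = 0.4·0.1680 / (0.4·0.1680 + 0.8·0.8320) ≈ 0.0917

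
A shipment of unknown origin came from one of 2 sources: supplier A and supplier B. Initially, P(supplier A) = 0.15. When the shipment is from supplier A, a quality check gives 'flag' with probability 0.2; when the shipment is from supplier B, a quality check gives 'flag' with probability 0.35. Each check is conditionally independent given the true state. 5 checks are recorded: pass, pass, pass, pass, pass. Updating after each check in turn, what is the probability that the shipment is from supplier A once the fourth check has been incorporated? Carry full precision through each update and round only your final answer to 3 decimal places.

0.288

Each posterior becomes the prior for the next update.
After 'pass': P(supplier A) = 0.8·0.1500 / (0.8·0.1500 + 0.65·0.8500) ≈ 0.1784
After 'pass': P(supplier A) = 0.8·0.1784 / (0.8·0.1784 + 0.65·0.8216) ≈ 0.2109
After 'pass': P(supplier A) = 0.8·0.2109 / (0.8·0.2109 + 0.65·0.7891) ≈ 0.2476
After 'pass': P(supplier A) = 0.8·0.2476 / (0.8·0.2476 + 0.65·0.7524) ≈ 0.2882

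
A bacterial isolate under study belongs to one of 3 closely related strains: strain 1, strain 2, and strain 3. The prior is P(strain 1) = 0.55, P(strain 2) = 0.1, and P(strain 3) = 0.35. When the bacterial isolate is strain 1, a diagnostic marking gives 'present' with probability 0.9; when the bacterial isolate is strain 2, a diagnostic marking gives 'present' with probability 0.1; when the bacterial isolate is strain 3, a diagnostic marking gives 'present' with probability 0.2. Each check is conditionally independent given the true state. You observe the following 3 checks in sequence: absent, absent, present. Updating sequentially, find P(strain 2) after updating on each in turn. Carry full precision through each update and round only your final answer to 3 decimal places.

Each posterior becomes the prior for the next update.
After 'absent': normaliser = 0.1·0.5500 + 0.9·0.1000 + 0.8·0.3500; P(strain 1) ≈ 0.1294, P(strain 2) ≈ 0.2118, P(strain 3) ≈ 0.6588
After 'absent': normaliser = 0.1·0.1294 + 0.9·0.2118 + 0.8·0.6588; P(strain 1) ≈ 0.0177, P(strain 2) ≈ 0.2609, P(strain 3) ≈ 0.7214
After 'present': normaliser = 0.9·0.0177 + 0.1·0.2609 + 0.2·0.7214; P(strain 1) ≈ 0.0856, P(strain 2) ≈ 0.1400, P(strain 3) ≈ 0.7744

0.140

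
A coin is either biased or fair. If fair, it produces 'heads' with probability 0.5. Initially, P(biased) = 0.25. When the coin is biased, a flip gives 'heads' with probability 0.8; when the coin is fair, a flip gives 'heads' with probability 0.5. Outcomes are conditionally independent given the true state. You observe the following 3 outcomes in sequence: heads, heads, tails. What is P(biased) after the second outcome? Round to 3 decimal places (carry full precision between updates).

0.460

After 'heads': P(biased) = 0.8·0.2500 / (0.8·0.2500 + 0.5·0.7500) ≈ 0.3478
After 'heads': P(biased) = 0.8·0.3478 / (0.8·0.3478 + 0.5·0.6522) ≈ 0.4604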